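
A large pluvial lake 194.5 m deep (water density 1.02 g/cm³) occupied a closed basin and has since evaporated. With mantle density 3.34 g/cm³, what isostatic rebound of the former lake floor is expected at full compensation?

u = d ρ_w/ρ_m = 194.5 m × 1.02/3.34 = 59.4 m.

59.4 m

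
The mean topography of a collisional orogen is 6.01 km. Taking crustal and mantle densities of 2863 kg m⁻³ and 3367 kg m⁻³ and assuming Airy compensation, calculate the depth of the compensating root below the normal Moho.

Isostatic balance requires: the weight of the topography is balanced by the buoyancy of the root, ρ_c h = (ρ_m − ρ_c) r.
r = h · ρ_c / (ρ_m − ρ_c) = 6.01 km × 2863 / (3367 − 2863) = 34.1 km.

34.1 km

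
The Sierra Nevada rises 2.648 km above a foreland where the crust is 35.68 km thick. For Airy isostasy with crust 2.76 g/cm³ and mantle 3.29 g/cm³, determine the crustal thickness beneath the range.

Root depth r = h ρ_c / (ρ_m − ρ_c) = 2.648 km × 2.76 / 0.53 = 13.79 km.
Total thickness = T + h + r = 35.68 km + 2.648 km + 13.79 km = 52.1 km.

52.1 km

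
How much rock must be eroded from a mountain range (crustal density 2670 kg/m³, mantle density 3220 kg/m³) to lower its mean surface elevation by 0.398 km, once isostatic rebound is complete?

Net drop Δ = e − u = e − e ρ_c/ρ_m = e (ρ_m − ρ_c)/ρ_m.
e = Δ ρ_m/(ρ_m − ρ_c) = 0.398 km × 3220/550 = 2.33 km.

2.33 km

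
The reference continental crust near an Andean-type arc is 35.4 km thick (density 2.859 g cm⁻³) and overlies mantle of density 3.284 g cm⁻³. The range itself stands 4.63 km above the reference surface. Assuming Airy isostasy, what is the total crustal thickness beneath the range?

71.2 km

Root depth r = h ρ_c / (ρ_m − ρ_c) = 4.63 km × 2.859 / 0.425 = 31.15 km.
Total thickness = T + h + r = 35.4 km + 4.63 km + 31.15 km = 71.2 km.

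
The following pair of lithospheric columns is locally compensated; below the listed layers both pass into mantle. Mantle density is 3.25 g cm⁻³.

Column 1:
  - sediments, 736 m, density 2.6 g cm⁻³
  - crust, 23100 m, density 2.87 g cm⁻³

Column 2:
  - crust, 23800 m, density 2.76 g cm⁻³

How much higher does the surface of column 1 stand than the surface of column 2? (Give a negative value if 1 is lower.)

For any compensation level in the mantle, the mantle terms cancel and isostasy reduces to e = (Σt_1 − Σt_2) − (Σ(ρt)_1 − Σ(ρt)_2) / ρ_m.
Σt_1 = 23836 m; Σt_2 = 23800 m; Σ(ρt)_1 = 68210.6; Σ(ρt)_2 = 65688 (in m·g cm⁻³).
e = (23836 − 23800) − (68210.6 − 65688) / 3.25 = −740 m.

−740 m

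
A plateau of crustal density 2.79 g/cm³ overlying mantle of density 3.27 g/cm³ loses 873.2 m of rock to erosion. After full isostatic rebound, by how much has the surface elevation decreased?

128 m

Rebound u = e ρ_c/ρ_m = 873.2 m × 2.79/3.27 = 745 m.
Net surface drop = e − u = 873.2 m − 745 m = e (ρ_m − ρ_c)/ρ_m = 128 m.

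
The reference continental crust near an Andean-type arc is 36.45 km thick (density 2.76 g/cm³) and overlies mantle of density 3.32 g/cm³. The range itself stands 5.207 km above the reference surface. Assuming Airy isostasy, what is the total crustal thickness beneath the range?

Root depth r = h ρ_c / (ρ_m − ρ_c) = 5.207 km × 2.76 / 0.56 = 25.66 km.
Total thickness = T + h + r = 36.45 km + 5.207 km + 25.66 km = 67.3 km.

67.3 km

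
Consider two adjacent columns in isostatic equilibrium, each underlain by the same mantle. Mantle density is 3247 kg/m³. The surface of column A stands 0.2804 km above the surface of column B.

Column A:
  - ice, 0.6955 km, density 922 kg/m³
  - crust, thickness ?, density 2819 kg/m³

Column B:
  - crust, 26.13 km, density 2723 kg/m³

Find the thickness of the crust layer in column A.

Take the compensation level at the base of the deeper column (depth z_c below the surface of column A) and equate Σ ρ_i t_i down to z_c; mantle fills any gap and the z_c terms cancel.
Column A: 0.6955×922 + x×2819 + (z_c − 0.6955 − x)×3247
Column B: 0.2804×0 + 26.13×2723 + (z_c − 0.2804 − 26.13)×3247
The z_c×3247 term appears on both sides and cancels. Collect the known terms of each column as K = Σ(ρt)_known − 3247 × (depth of known layers): K_A = 641.251 − 3247×0.6955 = −1617.0375; K_B = 71151.99 − 3247×(0.2804 + 26.13) = −14602.5788.
Balance: K_A − x×(3247 − 2819) = K_B, so x = (K_A − K_B)/(3247 − 2819) = 12985.5/428 = 30.3 km.

30.3 km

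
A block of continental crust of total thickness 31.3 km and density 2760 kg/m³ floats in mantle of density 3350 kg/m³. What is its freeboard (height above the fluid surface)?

5.51 km

Floating equilibrium: submerged depth d = t ρ_obj/ρ_fluid = 31.3 km × 2760/3350 = 25.79 km.
Freeboard = t − d = 31.3 km − 25.79 km = 5.51 km.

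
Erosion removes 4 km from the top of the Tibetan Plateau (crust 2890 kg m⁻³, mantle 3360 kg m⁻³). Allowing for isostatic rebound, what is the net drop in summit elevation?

0.56 km

Rebound u = e ρ_c/ρ_m = 4 km × 2890/3360 = 3.44 km.
Net surface drop = e − u = 4 km − 3.44 km = e (ρ_m − ρ_c)/ρ_m = 0.56 km.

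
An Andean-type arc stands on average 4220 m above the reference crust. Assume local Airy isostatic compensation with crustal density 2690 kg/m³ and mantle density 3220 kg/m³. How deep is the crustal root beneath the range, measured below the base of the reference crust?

In Airy isostatic equilibrium: the weight of the topography is balanced by the buoyancy of the root, ρ_c h = (ρ_m − ρ_c) r.
r = h · ρ_c / (ρ_m − ρ_c) = 4220 m × 2690 / (3220 − 2690) = 21400 m.

21400 m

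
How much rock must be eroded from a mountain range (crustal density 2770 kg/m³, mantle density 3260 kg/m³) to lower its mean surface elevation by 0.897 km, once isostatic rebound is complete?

Net drop Δ = e − u = e − e ρ_c/ρ_m = e (ρ_m − ρ_c)/ρ_m.
e = Δ ρ_m/(ρ_m − ρ_c) = 0.897 km × 3260/490 = 5.97 km.

5.97 km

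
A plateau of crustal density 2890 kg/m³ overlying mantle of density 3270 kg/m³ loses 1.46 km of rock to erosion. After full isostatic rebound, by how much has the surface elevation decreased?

Rebound u = e ρ_c/ρ_m = 1.46 km × 2890/3270 = 1.29 km.
Net surface drop = e − u = 1.46 km − 1.29 km = e (ρ_m − ρ_c)/ρ_m = 0.17 km.

0.17 km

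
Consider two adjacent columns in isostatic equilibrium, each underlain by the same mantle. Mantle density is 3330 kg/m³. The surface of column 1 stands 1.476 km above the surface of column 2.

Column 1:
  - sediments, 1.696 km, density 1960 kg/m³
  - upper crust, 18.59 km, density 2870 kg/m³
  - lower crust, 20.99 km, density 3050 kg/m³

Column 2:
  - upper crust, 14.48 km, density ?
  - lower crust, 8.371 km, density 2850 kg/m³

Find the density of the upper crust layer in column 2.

2790 kg/m³

Take the compensation level at the base of the deeper column (depth z_c below the surface of column 1) and equate Σ ρ_i t_i down to z_c; mantle fills any gap and the z_c terms cancel.
Column 1: 1.696×1960 + 18.59×2870 + 20.99×3050 + (z_c − 41.276)×3330
Column 2: 1.476×0 + 14.48×ρ + 8.371×2850 + (z_c − 1.476 − 22.851)×3330
The z_c×3330 term appears on both sides and cancels. Collect the known terms of each column as K = Σ(ρt)_known − 3330 × (depth of known layers): K_1 = 120696.96 − 3330×41.276 = −16752.12; K_2 = 23857.35 − 3330×(1.476 + 22.851) = −57151.56.
Balance: K_1 = K_2 + 14.48×ρ, so ρ = (K_1 − K_2)/14.48 = 40399.4/14.48 = 2790 kg/m³.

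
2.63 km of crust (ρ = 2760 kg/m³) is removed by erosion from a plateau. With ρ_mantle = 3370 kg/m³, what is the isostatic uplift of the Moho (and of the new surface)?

2.15 km

Unloading: uplift u = e ρ_c/ρ_m = 2.63 km × 2760/3370 = 2.15 km.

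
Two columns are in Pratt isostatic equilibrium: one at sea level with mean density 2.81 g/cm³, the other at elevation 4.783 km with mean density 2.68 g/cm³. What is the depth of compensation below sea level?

ρ_ref D = ρ (D + h) → D (ρ_ref − ρ) = ρ h.
D = ρ h/(ρ_ref − ρ) = 2.68 × 4.783 km/(2.81 − 2.68) = 98.6 km.

98.6 km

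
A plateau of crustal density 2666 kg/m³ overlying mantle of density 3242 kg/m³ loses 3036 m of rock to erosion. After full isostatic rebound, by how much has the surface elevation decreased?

539 m

Rebound u = e ρ_c/ρ_m = 3036 m × 2666/3242 = 2497 m.
Net surface drop = e − u = 3036 m − 2497 m = e (ρ_m − ρ_c)/ρ_m = 539 m.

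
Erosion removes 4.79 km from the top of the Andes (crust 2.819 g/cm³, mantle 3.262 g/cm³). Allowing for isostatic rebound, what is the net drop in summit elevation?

Rebound u = e ρ_c/ρ_m = 4.79 km × 2.819/3.262 = 4.139 km.
Net surface drop = e − u = 4.79 km − 4.139 km = e (ρ_m − ρ_c)/ρ_m = 0.651 km.

0.651 km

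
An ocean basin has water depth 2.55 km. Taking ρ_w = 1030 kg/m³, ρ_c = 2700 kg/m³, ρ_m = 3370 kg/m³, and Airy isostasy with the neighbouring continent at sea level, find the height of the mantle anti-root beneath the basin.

Isostatic balance requires: replacing crust with seawater at the top is compensated by replacing crust with mantle at the base: d (ρ_c − ρ_w) = a (ρ_m − ρ_c).
a = d (ρ_c − ρ_w)/(ρ_m − ρ_c) = 2.55 km × 1670/670 = 6.36 km.

6.36 km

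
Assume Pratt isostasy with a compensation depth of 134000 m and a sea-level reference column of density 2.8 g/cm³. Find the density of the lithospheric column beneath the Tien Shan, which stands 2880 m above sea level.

Pratt balance: ρ_ref D = ρ (D + h).
ρ = ρ_ref D/(D + h) = 2.8 × 134000 m/(134000 m + 2880 m) = 2.74 g/cm³.

2.74 g/cm³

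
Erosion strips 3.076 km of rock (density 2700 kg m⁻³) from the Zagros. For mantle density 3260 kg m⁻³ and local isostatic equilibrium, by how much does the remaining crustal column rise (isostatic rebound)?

Unloading: uplift u = e ρ_c/ρ_m = 3.076 km × 2700/3260 = 2.55 km.

2.55 km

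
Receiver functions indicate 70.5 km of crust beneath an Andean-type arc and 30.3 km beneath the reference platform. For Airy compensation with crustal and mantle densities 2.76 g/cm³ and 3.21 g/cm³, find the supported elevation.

5.64 km

Excess crust Δ = 70.5 km − 30.3 km = 40.2 km, split between elevation h and root r with h + r = Δ.
Airy balance ρ_c h = (ρ_m − ρ_c) r gives r = h ρ_c/(ρ_m − ρ_c), so h (1 + ρ_c/(ρ_m − ρ_c)) = Δ, i.e. h = Δ (ρ_m − ρ_c)/ρ_m.
h = 40.2 km × 0.45/3.21 = 5.64 km.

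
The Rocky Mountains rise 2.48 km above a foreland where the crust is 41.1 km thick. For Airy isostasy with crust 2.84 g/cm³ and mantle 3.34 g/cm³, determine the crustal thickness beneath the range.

57.7 km

Root depth r = h ρ_c / (ρ_m − ρ_c) = 2.48 km × 2.84 / 0.5 = 14.09 km.
Total thickness = T + h + r = 41.1 km + 2.48 km + 14.09 km = 57.7 km.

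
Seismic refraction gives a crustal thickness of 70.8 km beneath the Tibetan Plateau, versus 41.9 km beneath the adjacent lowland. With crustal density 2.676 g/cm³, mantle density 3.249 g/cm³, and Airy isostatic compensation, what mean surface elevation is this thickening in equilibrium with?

5.1 km

Excess crust Δ = 70.8 km − 41.9 km = 28.9 km, split between elevation h and root r with h + r = Δ.
Airy balance ρ_c h = (ρ_m − ρ_c) r gives r = h ρ_c/(ρ_m − ρ_c), so h (1 + ρ_c/(ρ_m − ρ_c)) = Δ, i.e. h = Δ (ρ_m − ρ_c)/ρ_m.
h = 28.9 km × 0.573/3.249 = 5.1 km.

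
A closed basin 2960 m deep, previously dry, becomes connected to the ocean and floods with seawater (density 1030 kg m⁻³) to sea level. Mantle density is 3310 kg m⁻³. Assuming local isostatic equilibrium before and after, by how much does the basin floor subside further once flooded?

After flooding the water column is d + s deep. Its weight must equal the weight of mantle displaced by the extra subsidence s: (d + s) ρ_w = s ρ_m.
s = d ρ_w / (ρ_m − ρ_w) = 2960 m × 1030/(3310 − 1030) = 1340 m.

1340 m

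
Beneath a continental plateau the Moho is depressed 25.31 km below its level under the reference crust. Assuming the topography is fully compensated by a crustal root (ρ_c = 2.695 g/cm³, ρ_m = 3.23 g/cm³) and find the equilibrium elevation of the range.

For local isostatic compensation: ρ_c h = (ρ_m − ρ_c) r.
h = r (ρ_m − ρ_c) / ρ_c = 25.31 km × (3.23 − 2.695) / 2.695 = 5.02 km.

5.02 km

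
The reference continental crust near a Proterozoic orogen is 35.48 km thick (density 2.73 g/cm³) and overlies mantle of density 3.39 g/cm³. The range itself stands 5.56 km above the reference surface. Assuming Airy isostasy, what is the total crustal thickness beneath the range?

64 km

Root depth r = h ρ_c / (ρ_m − ρ_c) = 5.56 km × 2.73 / 0.66 = 23 km.
Total thickness = T + h + r = 35.48 km + 5.56 km + 23 km = 64 km.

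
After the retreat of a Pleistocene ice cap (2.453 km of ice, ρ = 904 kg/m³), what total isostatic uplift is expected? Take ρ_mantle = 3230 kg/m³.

Removing the load lets mantle flow back in; uplift u satisfies ρ_ice t = ρ_m u.
u = t ρ_ice/ρ_m = 2.453 km × 904/3230 = 0.687 km.

0.687 km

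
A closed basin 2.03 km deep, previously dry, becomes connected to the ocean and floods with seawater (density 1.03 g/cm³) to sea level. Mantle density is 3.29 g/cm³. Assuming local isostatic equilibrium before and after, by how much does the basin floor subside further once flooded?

0.925 km

After flooding the water column is d + s deep. Its weight must equal the weight of mantle displaced by the extra subsidence s: (d + s) ρ_w = s ρ_m.
s = d ρ_w / (ρ_m − ρ_w) = 2.03 km × 1.03/(3.29 − 1.03) = 0.925 km.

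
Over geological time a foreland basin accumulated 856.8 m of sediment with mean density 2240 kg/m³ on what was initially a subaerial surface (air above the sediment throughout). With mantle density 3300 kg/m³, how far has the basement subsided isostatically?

Subaerial load: s = t ρ_sed / ρ_m = 856.8 m × 2240/3300 = 582 m.

582 m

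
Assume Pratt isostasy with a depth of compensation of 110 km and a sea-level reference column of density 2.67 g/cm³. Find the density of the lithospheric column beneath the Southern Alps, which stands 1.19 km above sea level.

2.64 g/cm³

Pratt balance: ρ_ref D = ρ (D + h).
ρ = ρ_ref D/(D + h) = 2.67 × 110 km/(110 km + 1.19 km) = 2.64 g/cm³.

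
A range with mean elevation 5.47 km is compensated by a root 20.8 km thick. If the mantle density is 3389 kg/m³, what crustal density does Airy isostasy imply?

ρ_c h = (ρ_m − ρ_c) r → ρ_c (h + r) = ρ_m r → ρ_c = ρ_m r / (h + r).
ρ_c = 3389 × 20.8 km / (5.47 km + 20.8 km) = 2680 kg/m³.

2680 kg/m³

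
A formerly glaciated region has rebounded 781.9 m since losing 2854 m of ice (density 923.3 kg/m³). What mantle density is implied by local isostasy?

ρ_m = ρ_ice t / u = 923.3 × 2854 m/781.9 m = 3370 kg/m³.

3370 kg/m³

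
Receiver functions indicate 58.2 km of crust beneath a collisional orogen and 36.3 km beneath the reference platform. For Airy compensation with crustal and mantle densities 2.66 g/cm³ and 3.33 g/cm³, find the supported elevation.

Excess crust Δ = 58.2 km − 36.3 km = 21.9 km, split between elevation h and root r with h + r = Δ.
Airy balance ρ_c h = (ρ_m − ρ_c) r gives r = h ρ_c/(ρ_m − ρ_c), so h (1 + ρ_c/(ρ_m − ρ_c)) = Δ, i.e. h = Δ (ρ_m − ρ_c)/ρ_m.
h = 21.9 km × 0.67/3.33 = 4.41 km.

4.41 km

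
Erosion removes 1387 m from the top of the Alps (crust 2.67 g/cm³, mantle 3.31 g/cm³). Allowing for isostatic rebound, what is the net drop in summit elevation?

Rebound u = e ρ_c/ρ_m = 1387 m × 2.67/3.31 = 1119 m.
Net surface drop = e − u = 1387 m − 1119 m = e (ρ_m − ρ_c)/ρ_m = 268 m.

268 m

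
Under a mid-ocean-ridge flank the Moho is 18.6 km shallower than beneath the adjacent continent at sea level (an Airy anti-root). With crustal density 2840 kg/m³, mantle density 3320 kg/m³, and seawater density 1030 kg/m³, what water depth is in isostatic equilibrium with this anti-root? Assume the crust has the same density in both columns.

4.93 km

Replacing a thickness d of crust by seawater at the top must be balanced by replacing crust with mantle at the base: d (ρ_c − ρ_w) = a (ρ_m − ρ_c).
d = a (ρ_m − ρ_c)/(ρ_c − ρ_w) = 18.6 km × 480/1810 = 4.93 km.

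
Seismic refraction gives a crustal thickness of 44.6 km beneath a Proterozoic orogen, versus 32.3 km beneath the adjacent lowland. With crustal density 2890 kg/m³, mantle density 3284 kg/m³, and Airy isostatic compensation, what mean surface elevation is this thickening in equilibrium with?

1.48 km

Excess crust Δ = 44.6 km − 32.3 km = 12.3 km, split between elevation h and root r with h + r = Δ.
Airy balance ρ_c h = (ρ_m − ρ_c) r gives r = h ρ_c/(ρ_m − ρ_c), so h (1 + ρ_c/(ρ_m − ρ_c)) = Δ, i.e. h = Δ (ρ_m − ρ_c)/ρ_m.
h = 12.3 km × 394/3284 = 1.48 km.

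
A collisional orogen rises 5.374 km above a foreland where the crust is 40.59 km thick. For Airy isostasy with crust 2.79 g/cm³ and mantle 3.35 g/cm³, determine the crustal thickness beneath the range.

Root depth r = h ρ_c / (ρ_m − ρ_c) = 5.374 km × 2.79 / 0.56 = 26.77 km.
Total thickness = T + h + r = 40.59 km + 5.374 km + 26.77 km = 72.7 km.

72.7 km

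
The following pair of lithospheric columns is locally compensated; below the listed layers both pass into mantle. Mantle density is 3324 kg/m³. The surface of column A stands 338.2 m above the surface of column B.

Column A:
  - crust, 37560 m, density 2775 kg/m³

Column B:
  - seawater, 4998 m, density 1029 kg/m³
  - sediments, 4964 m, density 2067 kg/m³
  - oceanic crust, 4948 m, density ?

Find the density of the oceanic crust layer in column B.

2960 kg/m³

Take the compensation level at the base of the deeper column (depth z_c below the surface of column A) and equate Σ ρ_i t_i down to z_c; mantle fills any gap and the z_c terms cancel.
Column A: 37560×2775 + (z_c − 37560)×3324
Column B: 338.2×0 + 4998×1029 + 4964×2067 + 4948×ρ + (z_c − 338.2 − 14910)×3324
The z_c×3324 term appears on both sides and cancels. Collect the known terms of each column as K = Σ(ρt)_known − 3324 × (depth of known layers): K_A = 104229000 − 3324×37560 = −20620440; K_B = 15403530 − 3324×(338.2 + 14910) = −35281486.8.
Balance: K_A = K_B + 4948×ρ, so ρ = (K_A − K_B)/4948 = 14661000/4948 = 2960 kg/m³.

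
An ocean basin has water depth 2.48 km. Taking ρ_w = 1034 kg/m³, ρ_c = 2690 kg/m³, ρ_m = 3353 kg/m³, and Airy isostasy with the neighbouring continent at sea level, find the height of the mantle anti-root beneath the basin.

6.19 km

In Airy isostatic equilibrium: replacing crust with seawater at the top is compensated by replacing crust with mantle at the base: d (ρ_c − ρ_w) = a (ρ_m − ρ_c).
a = d (ρ_c − ρ_w)/(ρ_m − ρ_c) = 2.48 km × 1656/663 = 6.19 km.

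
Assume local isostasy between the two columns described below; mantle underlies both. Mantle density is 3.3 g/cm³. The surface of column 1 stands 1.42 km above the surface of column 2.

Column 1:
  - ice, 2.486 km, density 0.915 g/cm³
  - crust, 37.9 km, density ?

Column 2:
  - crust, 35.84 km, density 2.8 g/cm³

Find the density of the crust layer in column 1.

Take the compensation level at the base of the deeper column (depth z_c below the surface of column 1) and equate Σ ρ_i t_i down to z_c; mantle fills any gap and the z_c terms cancel.
Column 1: 2.486×0.915 + 37.9×ρ + (z_c − 40.386)×3.3
Column 2: 1.42×0 + 35.84×2.8 + (z_c − 1.42 − 35.84)×3.3
The z_c×3.3 term appears on both sides and cancels. Collect the known terms of each column as K = Σ(ρt)_known − 3.3 × (depth of known layers): K_1 = 2.27469 − 3.3×40.386 = −130.99911; K_2 = 100.352 − 3.3×(1.42 + 35.84) = −22.606.
Balance: K_1 + 37.9×ρ = K_2, so ρ = (K_2 − K_1)/37.9 = 108.393/37.9 = 2.86 g/cm³.

2.86 g/cm³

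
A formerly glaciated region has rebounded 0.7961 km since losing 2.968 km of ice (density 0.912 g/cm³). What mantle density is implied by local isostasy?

3.4 g/cm³

ρ_m = ρ_ice t / u = 0.912 × 2.968 km/0.7961 km = 3.4 g/cm³.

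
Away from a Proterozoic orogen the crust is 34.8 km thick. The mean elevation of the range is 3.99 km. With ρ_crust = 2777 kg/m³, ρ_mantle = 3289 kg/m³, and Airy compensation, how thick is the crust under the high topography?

Root depth r = h ρ_c / (ρ_m − ρ_c) = 3.99 km × 2777 / 512 = 21.64 km.
Total thickness = T + h + r = 34.8 km + 3.99 km + 21.64 km = 60.4 km.

60.4 km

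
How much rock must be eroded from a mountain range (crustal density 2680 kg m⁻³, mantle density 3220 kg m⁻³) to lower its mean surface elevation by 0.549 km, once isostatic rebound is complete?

3.27 km

Net drop Δ = e − u = e − e ρ_c/ρ_m = e (ρ_m − ρ_c)/ρ_m.
e = Δ ρ_m/(ρ_m − ρ_c) = 0.549 km × 3220/540 = 3.27 km.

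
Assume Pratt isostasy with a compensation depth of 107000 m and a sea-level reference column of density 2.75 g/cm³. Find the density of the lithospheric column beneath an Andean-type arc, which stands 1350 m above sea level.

Pratt balance: ρ_ref D = ρ (D + h).
ρ = ρ_ref D/(D + h) = 2.75 × 107000 m/(107000 m + 1350 m) = 2.72 g/cm³.

2.72 g/cm³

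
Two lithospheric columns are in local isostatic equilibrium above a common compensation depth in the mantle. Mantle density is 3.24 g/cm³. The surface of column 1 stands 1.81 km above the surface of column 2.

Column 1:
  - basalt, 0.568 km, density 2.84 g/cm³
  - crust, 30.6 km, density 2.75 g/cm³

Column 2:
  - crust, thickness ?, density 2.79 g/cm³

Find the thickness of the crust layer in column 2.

Take the compensation level at the base of the deeper column (depth z_c below the surface of column 1) and equate Σ ρ_i t_i down to z_c; mantle fills any gap and the z_c terms cancel.
Column 1: 0.568×2.84 + 30.6×2.75 + (z_c − 31.168)×3.24
Column 2: 1.81×0 + x×2.79 + (z_c − 1.81 − 0 − x)×3.24
The z_c×3.24 term appears on both sides and cancels. Collect the known terms of each column as K = Σ(ρt)_known − 3.24 × (depth of known layers): K_1 = 85.76312 − 3.24×31.168 = −15.2212; K_2 = 0 − 3.24×(1.81 + 0) = −5.8644.
Balance: K_1 = K_2 − x×(3.24 − 2.79), so x = (K_2 − K_1)/(3.24 − 2.79) = 9.3568/0.45 = 20.8 km.

20.8 km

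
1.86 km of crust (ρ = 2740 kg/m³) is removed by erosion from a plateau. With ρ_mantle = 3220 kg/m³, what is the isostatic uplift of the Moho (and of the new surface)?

1.58 km

Unloading: uplift u = e ρ_c/ρ_m = 1.86 km × 2740/3220 = 1.58 km.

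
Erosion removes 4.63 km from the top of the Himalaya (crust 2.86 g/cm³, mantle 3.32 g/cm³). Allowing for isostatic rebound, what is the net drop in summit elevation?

Rebound u = e ρ_c/ρ_m = 4.63 km × 2.86/3.32 = 3.988 km.
Net surface drop = e − u = 4.63 km − 3.988 km = e (ρ_m − ρ_c)/ρ_m = 0.642 km.

0.642 km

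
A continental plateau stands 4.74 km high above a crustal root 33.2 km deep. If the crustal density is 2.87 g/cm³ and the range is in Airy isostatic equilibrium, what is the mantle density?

3.28 g/cm³

Airy balance: ρ_c h = (ρ_m − ρ_c) r → ρ_m = ρ_c (1 + h/r).
ρ_m = 2.87 × (1 + 4.74 km/33.2 km) = 3.28 g/cm³.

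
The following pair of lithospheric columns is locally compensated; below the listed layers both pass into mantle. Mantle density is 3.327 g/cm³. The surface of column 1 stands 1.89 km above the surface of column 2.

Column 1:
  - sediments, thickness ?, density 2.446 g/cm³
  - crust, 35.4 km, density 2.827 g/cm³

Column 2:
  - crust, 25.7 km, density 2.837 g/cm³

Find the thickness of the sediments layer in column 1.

Take the compensation level at the base of the deeper column (depth z_c below the surface of column 1) and equate Σ ρ_i t_i down to z_c; mantle fills any gap and the z_c terms cancel.
Column 1: x×2.446 + 35.4×2.827 + (z_c − 35.4 − x)×3.327
Column 2: 1.89×0 + 25.7×2.837 + (z_c − 1.89 − 25.7)×3.327
The z_c×3.327 term appears on both sides and cancels. Collect the known terms of each column as K = Σ(ρt)_known − 3.327 × (depth of known layers): K_1 = 100.0758 − 3.327×35.4 = −17.7; K_2 = 72.9109 − 3.327×(1.89 + 25.7) = −18.88103.
Balance: K_1 − x×(3.327 − 2.446) = K_2, so x = (K_1 − K_2)/(3.327 − 2.446) = 1.18103/0.881 = 1.34 km.

1.34 km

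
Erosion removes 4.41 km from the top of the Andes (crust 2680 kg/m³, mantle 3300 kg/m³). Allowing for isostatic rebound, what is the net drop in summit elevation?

Rebound u = e ρ_c/ρ_m = 4.41 km × 2680/3300 = 3.581 km.
Net surface drop = e − u = 4.41 km − 3.581 km = e (ρ_m − ρ_c)/ρ_m = 0.829 km.

0.829 km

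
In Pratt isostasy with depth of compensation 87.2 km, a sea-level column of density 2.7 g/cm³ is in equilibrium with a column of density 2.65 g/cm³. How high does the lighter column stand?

1.65 km

ρ_ref D = ρ (D + h) → h = D (ρ_ref − ρ)/ρ.
h = 87.2 km × (2.7 − 2.65)/2.65 = 1.65 km.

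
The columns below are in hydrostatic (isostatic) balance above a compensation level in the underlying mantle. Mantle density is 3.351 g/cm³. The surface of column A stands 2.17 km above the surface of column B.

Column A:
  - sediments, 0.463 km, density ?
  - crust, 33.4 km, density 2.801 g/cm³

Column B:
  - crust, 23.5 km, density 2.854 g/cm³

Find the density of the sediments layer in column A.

Take the compensation level at the base of the deeper column (depth z_c below the surface of column A) and equate Σ ρ_i t_i down to z_c; mantle fills any gap and the z_c terms cancel.
Column A: 0.463×ρ + 33.4×2.801 + (z_c − 33.863)×3.351
Column B: 2.17×0 + 23.5×2.854 + (z_c − 2.17 − 23.5)×3.351
The z_c×3.351 term appears on both sides and cancels. Collect the known terms of each column as K = Σ(ρt)_known − 3.351 × (depth of known layers): K_A = 93.5534 − 3.351×33.863 = −19.921513; K_B = 67.069 − 3.351×(2.17 + 23.5) = −18.95117.
Balance: K_A + 0.463×ρ = K_B, so ρ = (K_B − K_A)/0.463 = 0.970343/0.463 = 2.1 g/cm³.

2.1 g/cm³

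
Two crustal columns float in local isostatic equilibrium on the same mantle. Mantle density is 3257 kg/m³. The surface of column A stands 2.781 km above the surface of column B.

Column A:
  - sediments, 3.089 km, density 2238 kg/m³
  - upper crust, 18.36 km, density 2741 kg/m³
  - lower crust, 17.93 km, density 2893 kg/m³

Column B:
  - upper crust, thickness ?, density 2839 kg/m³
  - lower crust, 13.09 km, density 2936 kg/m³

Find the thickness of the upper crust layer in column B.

Take the compensation level at the base of the deeper column (depth z_c below the surface of column A) and equate Σ ρ_i t_i down to z_c; mantle fills any gap and the z_c terms cancel.
Column A: 3.089×2238 + 18.36×2741 + 17.93×2893 + (z_c − 39.379)×3257
Column B: 2.781×0 + x×2839 + 13.09×2936 + (z_c − 2.781 − 13.09 − x)×3257
The z_c×3257 term appears on both sides and cancels. Collect the known terms of each column as K = Σ(ρt)_known − 3257 × (depth of known layers): K_A = 109109.432 − 3257×39.379 = −19147.971; K_B = 38432.24 − 3257×(2.781 + 13.09) = −13259.607.
Balance: K_A = K_B − x×(3257 − 2839), so x = (K_B − K_A)/(3257 − 2839) = 5888.36/418 = 14.1 km.

14.1 km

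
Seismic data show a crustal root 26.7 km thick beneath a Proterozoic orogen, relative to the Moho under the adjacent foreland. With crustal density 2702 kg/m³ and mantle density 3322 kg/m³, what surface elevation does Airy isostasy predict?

6.13 km

In Airy isostatic equilibrium: ρ_c h = (ρ_m − ρ_c) r.
h = r (ρ_m − ρ_c) / ρ_c = 26.7 km × (3322 − 2702) / 2702 = 6.13 km.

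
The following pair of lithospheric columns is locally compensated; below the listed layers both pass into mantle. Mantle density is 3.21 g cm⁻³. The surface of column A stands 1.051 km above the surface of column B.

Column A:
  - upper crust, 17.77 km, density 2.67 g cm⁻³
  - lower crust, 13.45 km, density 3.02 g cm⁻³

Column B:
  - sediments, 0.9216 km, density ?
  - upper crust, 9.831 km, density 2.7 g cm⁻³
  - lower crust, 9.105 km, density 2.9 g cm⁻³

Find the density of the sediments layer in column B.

2.19 g cm⁻³

Take the compensation level at the base of the deeper column (depth z_c below the surface of column A) and equate Σ ρ_i t_i down to z_c; mantle fills any gap and the z_c terms cancel.
Column A: 17.77×2.67 + 13.45×3.02 + (z_c − 31.22)×3.21
Column B: 1.051×0 + 0.9216×ρ + 9.831×2.7 + 9.105×2.9 + (z_c − 1.051 − 19.8576)×3.21
The z_c×3.21 term appears on both sides and cancels. Collect the known terms of each column as K = Σ(ρt)_known − 3.21 × (depth of known layers): K_A = 88.0649 − 3.21×31.22 = −12.1513; K_B = 52.9482 − 3.21×(1.051 + 19.8576) = −14.168406.
Balance: K_A = K_B + 0.9216×ρ, so ρ = (K_A − K_B)/0.9216 = 2.01711/0.9216 = 2.19 g cm⁻³.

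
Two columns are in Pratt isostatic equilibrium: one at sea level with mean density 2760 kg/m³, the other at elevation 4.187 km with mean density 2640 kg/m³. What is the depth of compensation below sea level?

92.1 km

ρ_ref D = ρ (D + h) → D (ρ_ref − ρ) = ρ h.
D = ρ h/(ρ_ref − ρ) = 2640 × 4.187 km/(2760 − 2640) = 92.1 km.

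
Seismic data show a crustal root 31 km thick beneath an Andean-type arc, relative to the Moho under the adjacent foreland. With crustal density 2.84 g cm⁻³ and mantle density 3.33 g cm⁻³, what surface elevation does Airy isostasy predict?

5.35 km

By Archimedes' principle applied to the lithosphere: ρ_c h = (ρ_m − ρ_c) r.
h = r (ρ_m − ρ_c) / ρ_c = 31 km × (3.33 − 2.84) / 2.84 = 5.35 km.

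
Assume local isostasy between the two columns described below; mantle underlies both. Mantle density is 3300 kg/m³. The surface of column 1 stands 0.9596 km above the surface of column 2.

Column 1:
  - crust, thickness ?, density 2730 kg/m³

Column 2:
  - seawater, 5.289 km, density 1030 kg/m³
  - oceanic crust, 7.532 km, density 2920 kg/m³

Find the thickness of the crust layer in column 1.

31.6 km

Take the compensation level at the base of the deeper column (depth z_c below the surface of column 1) and equate Σ ρ_i t_i down to z_c; mantle fills any gap and the z_c terms cancel.
Column 1: x×2730 + (z_c − 0 − x)×3300
Column 2: 0.9596×0 + 5.289×1030 + 7.532×2920 + (z_c − 0.9596 − 12.821)×3300
The z_c×3300 term appears on both sides and cancels. Collect the known terms of each column as K = Σ(ρt)_known − 3300 × (depth of known layers): K_1 = 0 − 3300×0 = 0; K_2 = 27441.11 − 3300×(0.9596 + 12.821) = −18034.87.
Balance: K_1 − x×(3300 − 2730) = K_2, so x = (K_1 − K_2)/(3300 − 2730) = 18034.9/570 = 31.6 km.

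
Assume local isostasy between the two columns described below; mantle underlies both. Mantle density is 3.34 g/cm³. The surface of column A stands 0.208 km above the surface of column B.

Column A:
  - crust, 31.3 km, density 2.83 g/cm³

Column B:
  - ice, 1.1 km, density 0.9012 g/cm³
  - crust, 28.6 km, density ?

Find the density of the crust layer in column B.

Take the compensation level at the base of the deeper column (depth z_c below the surface of column A) and equate Σ ρ_i t_i down to z_c; mantle fills any gap and the z_c terms cancel.
Column A: 31.3×2.83 + (z_c − 31.3)×3.34
Column B: 0.208×0 + 1.1×0.9012 + 28.6×ρ + (z_c − 0.208 − 29.7)×3.34
The z_c×3.34 term appears on both sides and cancels. Collect the known terms of each column as K = Σ(ρt)_known − 3.34 × (depth of known layers): K_A = 88.579 − 3.34×31.3 = −15.963; K_B = 0.99132 − 3.34×(0.208 + 29.7) = −98.9014.
Balance: K_A = K_B + 28.6×ρ, so ρ = (K_A − K_B)/28.6 = 82.9384/28.6 = 2.9 g/cm³.

2.9 g/cm³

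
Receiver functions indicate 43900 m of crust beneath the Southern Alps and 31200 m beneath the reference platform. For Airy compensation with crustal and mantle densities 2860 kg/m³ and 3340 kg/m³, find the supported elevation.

1830 m

Excess crust Δ = 43900 m − 31200 m = 12700 m, split between elevation h and root r with h + r = Δ.
Airy balance ρ_c h = (ρ_m − ρ_c) r gives r = h ρ_c/(ρ_m − ρ_c), so h (1 + ρ_c/(ρ_m − ρ_c)) = Δ, i.e. h = Δ (ρ_m − ρ_c)/ρ_m.
h = 12700 m × 480/3340 = 1830 m.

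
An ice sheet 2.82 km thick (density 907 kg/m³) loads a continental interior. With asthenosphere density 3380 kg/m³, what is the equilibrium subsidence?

0.757 km

Equating mass per unit area of the two columns: the ice load ρ_ice t is balanced by mantle displaced below, ρ_m s.
s = t ρ_ice / ρ_m = 2.82 km × 907/3380 = 0.757 km.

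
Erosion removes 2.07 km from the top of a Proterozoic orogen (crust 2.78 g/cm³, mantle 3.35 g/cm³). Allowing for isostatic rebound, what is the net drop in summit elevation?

0.352 km

Rebound u = e ρ_c/ρ_m = 2.07 km × 2.78/3.35 = 1.718 km.
Net surface drop = e − u = 2.07 km − 1.718 km = e (ρ_m − ρ_c)/ρ_m = 0.352 km.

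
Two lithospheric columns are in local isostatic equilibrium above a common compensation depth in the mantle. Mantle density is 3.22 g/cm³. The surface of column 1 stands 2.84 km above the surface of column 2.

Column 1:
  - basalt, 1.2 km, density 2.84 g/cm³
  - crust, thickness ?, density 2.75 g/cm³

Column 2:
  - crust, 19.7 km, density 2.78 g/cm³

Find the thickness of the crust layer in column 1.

Take the compensation level at the base of the deeper column (depth z_c below the surface of column 1) and equate Σ ρ_i t_i down to z_c; mantle fills any gap and the z_c terms cancel.
Column 1: 1.2×2.84 + x×2.75 + (z_c − 1.2 − x)×3.22
Column 2: 2.84×0 + 19.7×2.78 + (z_c − 2.84 − 19.7)×3.22
The z_c×3.22 term appears on both sides and cancels. Collect the known terms of each column as K = Σ(ρt)_known − 3.22 × (depth of known layers): K_1 = 3.408 − 3.22×1.2 = −0.456; K_2 = 54.766 − 3.22×(2.84 + 19.7) = −17.8128.
Balance: K_1 − x×(3.22 − 2.75) = K_2, so x = (K_1 − K_2)/(3.22 − 2.75) = 17.3568/0.47 = 36.9 km.

36.9 km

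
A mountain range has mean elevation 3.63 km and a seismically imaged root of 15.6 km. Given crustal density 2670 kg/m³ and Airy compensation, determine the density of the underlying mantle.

Airy balance: ρ_c h = (ρ_m − ρ_c) r → ρ_m = ρ_c (1 + h/r).
ρ_m = 2670 × (1 + 3.63 km/15.6 km) = 3290 kg/m³.

3290 kg/m³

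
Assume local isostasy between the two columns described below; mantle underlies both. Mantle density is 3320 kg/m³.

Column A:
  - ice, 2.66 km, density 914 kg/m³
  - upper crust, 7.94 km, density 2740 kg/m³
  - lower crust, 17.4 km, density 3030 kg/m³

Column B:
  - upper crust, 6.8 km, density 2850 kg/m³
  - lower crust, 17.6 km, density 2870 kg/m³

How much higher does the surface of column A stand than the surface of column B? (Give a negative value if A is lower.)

1.49 km

For any compensation level in the mantle, the mantle terms cancel and isostasy reduces to e = (Σt_A − Σt_B) − (Σ(ρt)_A − Σ(ρt)_B) / ρ_m.
Σt_A = 28 km; Σt_B = 24.4 km; Σ(ρt)_A = 76908.84; Σ(ρt)_B = 69892 (in km·kg/m³).
e = (28 − 24.4) − (76908.84 − 69892) / 3320 = 1.49 km.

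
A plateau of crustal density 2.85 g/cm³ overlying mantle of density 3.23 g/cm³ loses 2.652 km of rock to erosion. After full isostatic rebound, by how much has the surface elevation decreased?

0.312 km

Rebound u = e ρ_c/ρ_m = 2.652 km × 2.85/3.23 = 2.34 km.
Net surface drop = e − u = 2.652 km − 2.34 km = e (ρ_m − ρ_c)/ρ_m = 0.312 km.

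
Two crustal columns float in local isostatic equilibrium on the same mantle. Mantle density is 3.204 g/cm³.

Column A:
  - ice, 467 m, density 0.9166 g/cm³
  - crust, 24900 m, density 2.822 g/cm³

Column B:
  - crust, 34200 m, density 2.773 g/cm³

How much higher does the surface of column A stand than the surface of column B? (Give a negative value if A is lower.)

For any compensation level in the mantle, the mantle terms cancel and isostasy reduces to e = (Σt_A − Σt_B) − (Σ(ρt)_A − Σ(ρt)_B) / ρ_m.
Σt_A = 25367 m; Σt_B = 34200 m; Σ(ρt)_A = 70695.8522; Σ(ρt)_B = 94836.6 (in m·g/cm³).
e = (25367 − 34200) − (70695.8522 − 94836.6) / 3.204 = −1300 m.

−1300 m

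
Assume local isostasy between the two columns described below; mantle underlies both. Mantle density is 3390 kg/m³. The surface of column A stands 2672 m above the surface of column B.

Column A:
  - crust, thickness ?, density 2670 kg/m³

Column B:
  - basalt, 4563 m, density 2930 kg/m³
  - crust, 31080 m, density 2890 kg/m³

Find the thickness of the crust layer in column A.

Take the compensation level at the base of the deeper column (depth z_c below the surface of column A) and equate Σ ρ_i t_i down to z_c; mantle fills any gap and the z_c terms cancel.
Column A: x×2670 + (z_c − 0 − x)×3390
Column B: 2672×0 + 4563×2930 + 31080×2890 + (z_c − 2672 − 35643)×3390
The z_c×3390 term appears on both sides and cancels. Collect the known terms of each column as K = Σ(ρt)_known − 3390 × (depth of known layers): K_A = 0 − 3390×0 = 0; K_B = 103190790 − 3390×(2672 + 35643) = −26697060.
Balance: K_A − x×(3390 − 2670) = K_B, so x = (K_A − K_B)/(3390 − 2670) = 26697100/720 = 37100 m.

37100 m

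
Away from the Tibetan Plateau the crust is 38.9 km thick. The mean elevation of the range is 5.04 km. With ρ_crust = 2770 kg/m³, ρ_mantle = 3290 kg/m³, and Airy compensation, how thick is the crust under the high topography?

70.8 km

Root depth r = h ρ_c / (ρ_m − ρ_c) = 5.04 km × 2770 / 520 = 26.85 km.
Total thickness = T + h + r = 38.9 km + 5.04 km + 26.85 km = 70.8 km.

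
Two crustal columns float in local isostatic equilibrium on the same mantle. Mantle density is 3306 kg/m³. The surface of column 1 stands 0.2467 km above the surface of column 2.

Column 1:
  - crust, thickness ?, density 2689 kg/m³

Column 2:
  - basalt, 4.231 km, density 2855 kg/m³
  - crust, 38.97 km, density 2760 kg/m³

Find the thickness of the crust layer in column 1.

Take the compensation level at the base of the deeper column (depth z_c below the surface of column 1) and equate Σ ρ_i t_i down to z_c; mantle fills any gap and the z_c terms cancel.
Column 1: x×2689 + (z_c − 0 − x)×3306
Column 2: 0.2467×0 + 4.231×2855 + 38.97×2760 + (z_c − 0.2467 − 43.201)×3306
The z_c×3306 term appears on both sides and cancels. Collect the known terms of each column as K = Σ(ρt)_known − 3306 × (depth of known layers): K_1 = 0 − 3306×0 = 0; K_2 = 119636.705 − 3306×(0.2467 + 43.201) = −24001.3912.
Balance: K_1 − x×(3306 − 2689) = K_2, so x = (K_1 − K_2)/(3306 − 2689) = 24001.4/617 = 38.9 km.

38.9 km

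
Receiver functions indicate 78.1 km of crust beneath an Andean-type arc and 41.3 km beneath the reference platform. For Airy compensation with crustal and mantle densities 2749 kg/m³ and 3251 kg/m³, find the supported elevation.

5.68 km

Excess crust Δ = 78.1 km − 41.3 km = 36.8 km, split between elevation h and root r with h + r = Δ.
Airy balance ρ_c h = (ρ_m − ρ_c) r gives r = h ρ_c/(ρ_m − ρ_c), so h (1 + ρ_c/(ρ_m − ρ_c)) = Δ, i.e. h = Δ (ρ_m − ρ_c)/ρ_m.
h = 36.8 km × 502/3251 = 5.68 km.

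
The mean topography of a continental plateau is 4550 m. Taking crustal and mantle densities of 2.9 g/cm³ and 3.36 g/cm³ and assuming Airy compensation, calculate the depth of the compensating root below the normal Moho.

By Archimedes' principle applied to the lithosphere: the weight of the topography is balanced by the buoyancy of the root, ρ_c h = (ρ_m − ρ_c) r.
r = h · ρ_c / (ρ_m − ρ_c) = 4550 m × 2.9 / (3.36 − 2.9) = 28700 m.

28700 m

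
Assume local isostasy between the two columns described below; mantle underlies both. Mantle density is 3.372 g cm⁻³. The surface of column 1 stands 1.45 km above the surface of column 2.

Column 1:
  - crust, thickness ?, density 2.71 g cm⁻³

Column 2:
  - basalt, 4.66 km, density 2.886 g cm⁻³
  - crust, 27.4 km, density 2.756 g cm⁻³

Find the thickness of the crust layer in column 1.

Take the compensation level at the base of the deeper column (depth z_c below the surface of column 1) and equate Σ ρ_i t_i down to z_c; mantle fills any gap and the z_c terms cancel.
Column 1: x×2.71 + (z_c − 0 − x)×3.372
Column 2: 1.45×0 + 4.66×2.886 + 27.4×2.756 + (z_c − 1.45 − 32.06)×3.372
The z_c×3.372 term appears on both sides and cancels. Collect the known terms of each column as K = Σ(ρt)_known − 3.372 × (depth of known layers): K_1 = 0 − 3.372×0 = 0; K_2 = 88.96316 − 3.372×(1.45 + 32.06) = −24.03256.
Balance: K_1 − x×(3.372 − 2.71) = K_2, so x = (K_1 − K_2)/(3.372 − 2.71) = 24.0326/0.662 = 36.3 km.

36.3 km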